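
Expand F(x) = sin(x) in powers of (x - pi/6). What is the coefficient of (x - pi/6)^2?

-1/4

Compute the successive derivatives at the expansion point and divide by k!.
F(pi/6) = 1/2
F′(pi/6) = sqrt(3)/2
F′′(pi/6) = -1/2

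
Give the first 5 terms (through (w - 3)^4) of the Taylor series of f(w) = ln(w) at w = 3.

Differentiate repeatedly and evaluate at the center.
f(3) = ln(3)
f′(3) = 1/3
f′′(3) = -1/9
f′′′(3) = 2/27
f^(4)(3) = -2/27
Dividing each by k! gives the coefficients c_0, ..., c_4.

-(w - 3)^4/324 + (w - 3)^3/81 - (w - 3)^2/18 + (w - 3)/3 + ln(3)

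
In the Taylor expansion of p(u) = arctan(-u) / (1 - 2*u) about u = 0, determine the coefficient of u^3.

-11/3

Expand 1/(denominator) as a geometric series and multiply by the numerator's series.
p(0) = 0
p′(0) = -1
p′′(0) = -4
p′′′(0) = -22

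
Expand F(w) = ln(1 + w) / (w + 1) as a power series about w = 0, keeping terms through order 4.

Expand 1/(denominator) as a geometric series and multiply by the numerator's series.
[w^0] = 0;  [w^1] = 1;  [w^2] = -3/2;  [w^3] = 11/6;  [w^4] = -25/12.

-25*w^4/12 + 11*w^3/6 - 3*w^2/2 + w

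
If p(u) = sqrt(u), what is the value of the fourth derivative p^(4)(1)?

-15/16

From the series, [(u - 1)^4] p = -5/128; multiply by 4! = 24 to get -15/16.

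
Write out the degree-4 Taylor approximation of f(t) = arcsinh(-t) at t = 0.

[t^0] = 0;  [t^1] = -1;  [t^2] = 0;  [t^3] = 1/6;  [t^4] = 0.

t^3/6 - t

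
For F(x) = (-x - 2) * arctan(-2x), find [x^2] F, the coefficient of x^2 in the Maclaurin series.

Multiply each power in the prefactor through the base expansion.
[x^0] = 0;  [x^1] = 4;  [x^2] = 2.

2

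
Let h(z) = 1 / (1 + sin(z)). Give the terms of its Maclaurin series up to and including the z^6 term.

Write 1/(1+u) = 1 - u + u^2 - u^3 + ... and substitute the series for u.
h(0) = 1
h′(0) = -1
h′′(0) = 2
h′′′(0) = -5
h^(4)(0) = 16
h^(5)(0) = -61
h^(6)(0) = 272
The Taylor polynomial is Σ h^(k)(0)/k! · z^k.

17*z^6/45 - 61*z^5/120 + 2*z^4/3 - 5*z^3/6 + z^2 - z + 1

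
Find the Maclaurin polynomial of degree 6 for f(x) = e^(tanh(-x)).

Plug the Maclaurin series of the inner function into that of the outer and collect terms.
f(0) = 1
f′(0) = -1
f′′(0) = 1
f′′′(0) = 1
f^(4)(0) = -7
f^(5)(0) = 3
f^(6)(0) = 97

97*x^6/720 + x^5/40 - 7*x^4/24 + x^3/6 + x^2/2 - x + 1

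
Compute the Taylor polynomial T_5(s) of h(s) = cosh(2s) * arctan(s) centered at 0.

s^5/5 + 5*s^3/3 + s

Multiply the two series term by term and collect like powers.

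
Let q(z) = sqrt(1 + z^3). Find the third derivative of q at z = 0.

The coefficient of z^3 in the expansion is 1/2, so q′′′(0) = 3! * (1/2) = 3.

3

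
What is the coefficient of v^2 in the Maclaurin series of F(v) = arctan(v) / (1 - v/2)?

1/2

Multiply the two series term by term and collect like powers.
[v^0] = 0;  [v^1] = 1;  [v^2] = 1/2.
So c_2 = F′′(0)/2! = 1/2.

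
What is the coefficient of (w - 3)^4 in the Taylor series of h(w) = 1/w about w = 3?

1/243

h(3) = 1/3
h′(3) = -1/9
h′′(3) = 2/27
h′′′(3) = -2/27
h^(4)(3) = 8/81
So c_4 = h^(4)(3)/4! = 1/243.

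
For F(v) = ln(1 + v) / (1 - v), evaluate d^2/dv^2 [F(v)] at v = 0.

1

Use 1/(1 - r) = Σ r^k on the denominator, then take the Cauchy product.
The coefficient of v^2 in the expansion is 1/2, so F′′(0) = 2! * (1/2) = 1.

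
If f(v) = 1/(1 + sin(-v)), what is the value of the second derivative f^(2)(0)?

2

Plug the Maclaurin series of the inner function into that of the outer and collect terms.
The coefficient of v^2 in the expansion is 1, so f′′(0) = 2! * (1) = 2.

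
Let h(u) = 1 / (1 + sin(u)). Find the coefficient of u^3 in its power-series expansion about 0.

-5/6

Expand as Σ (-1)^k u^k with u equal to the inner function's series.
h(0) = 1
h′(0) = -1
h′′(0) = 2
h′′′(0) = -5
So c_3 = h′′′(0)/3! = -5/6.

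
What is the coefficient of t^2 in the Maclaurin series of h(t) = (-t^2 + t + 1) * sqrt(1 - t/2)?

-41/32

Multiply each power in the prefactor through the base expansion.
[t^0] = 1;  [t^1] = 3/4;  [t^2] = -41/32.
So c_2 = h′′(0)/2! = -41/32.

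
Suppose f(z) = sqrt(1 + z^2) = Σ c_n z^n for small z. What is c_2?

c_2 = f′′(0)/2! = 1/2.

1/2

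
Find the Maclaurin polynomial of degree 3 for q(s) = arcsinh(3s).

q(0) = 0
q′(0) = 3
q′′(0) = 0
q′′′(0) = -27

-9*s^3/2 + 3*s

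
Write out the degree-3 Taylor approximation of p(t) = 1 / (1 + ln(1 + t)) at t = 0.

-7*t^3/3 + 3*t^2/2 - t + 1

Use the geometric series for the reciprocal, then substitute.
[t^0] = 1;  [t^1] = -1;  [t^2] = 3/2;  [t^3] = -7/3.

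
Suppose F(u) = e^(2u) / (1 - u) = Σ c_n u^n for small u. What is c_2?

Use 1/(1 - r) = Σ r^k on the denominator, then take the Cauchy product.
So c_2 = F′′(0)/2! = 5.

5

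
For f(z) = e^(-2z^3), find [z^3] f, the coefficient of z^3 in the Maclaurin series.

-2

f(0) = 1
f′(0) = 0
f′′(0) = 0
f′′′(0) = -12
Then c_k = f^(k)(0)/k! gives each Taylor coefficient.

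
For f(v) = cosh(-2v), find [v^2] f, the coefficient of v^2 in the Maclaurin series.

Apply the Taylor formula c_k = f^(k)(a)/k!.
f(0) = 1
f′(0) = 0
f′′(0) = 4
Then c_k = f^(k)(0)/k! gives each Taylor coefficient.

2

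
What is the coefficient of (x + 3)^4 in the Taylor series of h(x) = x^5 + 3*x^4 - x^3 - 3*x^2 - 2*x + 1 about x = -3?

-12

Differentiate repeatedly and evaluate at the center.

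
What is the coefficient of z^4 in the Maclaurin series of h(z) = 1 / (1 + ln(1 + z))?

11/3

Use the geometric series for the reciprocal, then substitute.
h(0) = 1
h′(0) = -1
h′′(0) = 3
h′′′(0) = -14
h^(4)(0) = 88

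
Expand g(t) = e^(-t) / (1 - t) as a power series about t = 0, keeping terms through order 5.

Expand 1/(denominator) as a geometric series and multiply by the numerator's series.

11*t^5/30 + 3*t^4/8 + t^3/3 + t^2/2 + 1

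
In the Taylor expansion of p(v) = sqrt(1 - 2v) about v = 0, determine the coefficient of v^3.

-1/2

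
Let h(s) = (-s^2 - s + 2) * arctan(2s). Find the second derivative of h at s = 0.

-4

Multiply each power in the prefactor through the base expansion.
The coefficient of s^2 in the expansion is -2, so h′′(0) = 2! * (-2) = -4.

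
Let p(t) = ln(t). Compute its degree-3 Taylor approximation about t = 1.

p(1) = 0
p′(1) = 1
p′′(1) = -1
p′′′(1) = 2
Dividing each by k! gives the coefficients c_0, ..., c_3.

(t - 1)^3/3 - (t - 1)^2/2 + (t - 1)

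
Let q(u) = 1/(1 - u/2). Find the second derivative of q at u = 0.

Differentiate repeatedly and evaluate at the center.
From the series, [u^2] q = 1/4; multiply by 2! = 2 to get 1/2.

1/2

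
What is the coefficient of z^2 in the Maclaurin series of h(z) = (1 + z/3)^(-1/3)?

c_2 = h′′(0)/2! = 2/81.

2/81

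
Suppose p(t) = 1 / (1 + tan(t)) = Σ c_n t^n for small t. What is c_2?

Expand as Σ (-1)^k u^k with u equal to the inner function's series.

1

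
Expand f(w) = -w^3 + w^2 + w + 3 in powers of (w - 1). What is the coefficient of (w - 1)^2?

-2

Use the known series and substitute for the argument.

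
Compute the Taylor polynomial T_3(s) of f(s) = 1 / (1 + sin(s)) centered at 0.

-5*s^3/6 + s^2 - s + 1

Expand as Σ (-1)^k u^k with u equal to the inner function's series.
f(0) = 1
f′(0) = -1
f′′(0) = 2
f′′′(0) = -5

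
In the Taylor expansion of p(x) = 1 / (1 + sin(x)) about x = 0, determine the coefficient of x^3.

Expand as Σ (-1)^k u^k with u equal to the inner function's series.
p(0) = 1
p′(0) = -1
p′′(0) = 2
p′′′(0) = -5
So c_3 = p′′′(0)/3! = -5/6.

-5/6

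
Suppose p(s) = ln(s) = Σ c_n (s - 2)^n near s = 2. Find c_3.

1/24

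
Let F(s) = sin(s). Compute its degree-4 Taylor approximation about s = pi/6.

(s - pi/6)^4/48 - sqrt(3)*(s - pi/6)^3/12 - (s - pi/6)^2/4 + sqrt(3)*(s - pi/6)/2 + 1/2

Differentiate repeatedly and evaluate at the center.
[(s - pi/6)^0] = 1/2;  [(s - pi/6)^1] = sqrt(3)/2;  [(s - pi/6)^2] = -1/4;  [(s - pi/6)^3] = -sqrt(3)/12;  [(s - pi/6)^4] = 1/48.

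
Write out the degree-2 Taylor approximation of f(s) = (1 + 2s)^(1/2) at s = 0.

-s^2/2 + s + 1

[s^0] = 1;  [s^1] = 1;  [s^2] = -1/2.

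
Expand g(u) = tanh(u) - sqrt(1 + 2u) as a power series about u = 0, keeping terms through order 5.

Combine the two series term by term.
[u^0] = -1;  [u^1] = 0;  [u^2] = 1/2;  [u^3] = -5/6;  [u^4] = 5/8;  [u^5] = -89/120.

-89*u^5/120 + 5*u^4/8 - 5*u^3/6 + u^2/2 - 1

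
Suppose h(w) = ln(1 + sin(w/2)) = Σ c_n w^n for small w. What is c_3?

1/48

Compose series: expand the inner function first, then feed it into the outer expansion.
[w^0] = 0;  [w^1] = 1/2;  [w^2] = -1/8;  [w^3] = 1/48.
So c_3 = h′′′(0)/3! = 1/48.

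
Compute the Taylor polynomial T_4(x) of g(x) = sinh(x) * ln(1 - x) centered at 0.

Expand each factor separately, then convolve coefficients.
g(0) = 0
g′(0) = 0
g′′(0) = -2
g′′′(0) = -3
g^(4)(0) = -12

-x^4/2 - x^3/2 - x^2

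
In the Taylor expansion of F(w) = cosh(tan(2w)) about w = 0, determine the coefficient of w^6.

Substitute the inner expansion into the outer series and collect powers.
[w^0] = 1;  [w^1] = 0;  [w^2] = 2;  [w^3] = 0;  [w^4] = 6;  [w^5] = 0;  [w^6] = 236/15.

236/15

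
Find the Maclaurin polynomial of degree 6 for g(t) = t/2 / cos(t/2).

Invert the denominator's series and multiply.

5*t^5/768 + t^3/16 + t/2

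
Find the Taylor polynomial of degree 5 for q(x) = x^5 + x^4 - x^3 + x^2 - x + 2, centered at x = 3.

(x - 3)^5 + 16*(x - 3)^4 + 101*(x - 3)^3 + 316*(x - 3)^2 + 491*(x - 3) + 305

Differentiate repeatedly and evaluate at the center.
[(x - 3)^0] = 305;  [(x - 3)^1] = 491;  [(x - 3)^2] = 316;  [(x - 3)^3] = 101;  [(x - 3)^4] = 16;  [(x - 3)^5] = 1.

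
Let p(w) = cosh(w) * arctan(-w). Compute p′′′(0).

-1

Write out both Maclaurin series and multiply, keeping only the needed powers.
From the series, [w^3] p = -1/6; multiply by 3! = 6 to get -1.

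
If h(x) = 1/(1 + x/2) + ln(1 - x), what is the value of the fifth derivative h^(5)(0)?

-111/4

Add the two expansions coefficient-wise.
From the series, [x^5] h = -37/160; multiply by 5! = 120 to get -111/4.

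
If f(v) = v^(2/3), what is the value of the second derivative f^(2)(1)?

-2/9

The coefficient of (v - 1)^2 in the expansion is -1/9, so f′′(1) = 2! * (-1/9) = -2/9.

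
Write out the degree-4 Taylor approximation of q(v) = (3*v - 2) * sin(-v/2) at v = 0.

v^4/16 - v^3/24 - 3*v^2/2 + v

Distribute the polynomial across the series and collect like powers.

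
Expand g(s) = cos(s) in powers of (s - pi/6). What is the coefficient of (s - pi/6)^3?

1/12

Compute the successive derivatives at the expansion point and divide by k!.
[(s - pi/6)^0] = sqrt(3)/2;  [(s - pi/6)^1] = -1/2;  [(s - pi/6)^2] = -sqrt(3)/4;  [(s - pi/6)^3] = 1/12.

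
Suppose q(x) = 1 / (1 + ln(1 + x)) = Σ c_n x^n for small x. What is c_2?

Write 1/(1+u) = 1 - u + u^2 - u^3 + ... and substitute the series for u.
q(0) = 1
q′(0) = -1
q′′(0) = 3

3/2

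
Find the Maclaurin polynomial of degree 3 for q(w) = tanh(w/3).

-w^3/81 + w/3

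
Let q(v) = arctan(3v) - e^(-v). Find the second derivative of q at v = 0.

Add the two expansions coefficient-wise.
From the series, [v^2] q = -1/2; multiply by 2! = 2 to get -1.

-1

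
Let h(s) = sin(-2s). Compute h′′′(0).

8

Compute the successive derivatives at the expansion point and divide by k!.
From the series, [s^3] h = 4/3; multiply by 3! = 6 to get 8.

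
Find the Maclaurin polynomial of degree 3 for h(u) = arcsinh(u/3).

-u^3/162 + u/3

Differentiate repeatedly and evaluate at the center.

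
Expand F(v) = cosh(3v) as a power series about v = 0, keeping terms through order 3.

Use the known series and substitute for the argument.
F(0) = 1
F′(0) = 0
F′′(0) = 9
F′′′(0) = 0
Dividing each by k! gives the coefficients c_0, ..., c_3.

9*v^2/2 + 1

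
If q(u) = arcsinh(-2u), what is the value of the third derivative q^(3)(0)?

8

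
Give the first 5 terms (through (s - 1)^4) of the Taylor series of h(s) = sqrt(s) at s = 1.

-5*(s - 1)^4/128 + (s - 1)^3/16 - (s - 1)^2/8 + (s - 1)/2 + 1

[(s - 1)^0] = 1;  [(s - 1)^1] = 1/2;  [(s - 1)^2] = -1/8;  [(s - 1)^3] = 1/16;  [(s - 1)^4] = -5/128.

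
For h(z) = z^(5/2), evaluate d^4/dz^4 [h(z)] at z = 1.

-15/16

From the series, [(z - 1)^4] h = -5/128; multiply by 4! = 24 to get -15/16.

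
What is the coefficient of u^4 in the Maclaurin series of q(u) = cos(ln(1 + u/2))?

Substitute the inner expansion into the outer series and collect powers.
q(0) = 1
q′(0) = 0
q′′(0) = -1/4
q′′′(0) = 3/8
q^(4)(0) = -5/8

-5/192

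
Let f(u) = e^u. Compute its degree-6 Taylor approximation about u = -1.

(u + 1)^6*e^(-1)/720 + (u + 1)^5*e^(-1)/120 + (u + 1)^4*e^(-1)/24 + (u + 1)^3*e^(-1)/6 + (u + 1)^2*e^(-1)/2 + (u + 1)*e^(-1) + e^(-1)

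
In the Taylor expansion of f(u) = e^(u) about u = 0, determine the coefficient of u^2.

f(0) = 1
f′(0) = 1
f′′(0) = 1
So c_2 = f′′(0)/2! = 1/2.

1/2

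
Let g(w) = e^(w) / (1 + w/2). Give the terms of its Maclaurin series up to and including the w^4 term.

w^4/48 + w^3/24 + w^2/4 + w/2 + 1

Take the Cauchy product of the two expansions.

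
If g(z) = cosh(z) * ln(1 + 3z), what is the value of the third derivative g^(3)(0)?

63

Expand each factor separately, then convolve coefficients.
From the series, [z^3] g = 21/2; multiply by 3! = 6 to get 63.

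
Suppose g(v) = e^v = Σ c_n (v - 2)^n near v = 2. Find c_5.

Apply the Taylor formula c_k = f^(k)(a)/k!.

e^(2)/120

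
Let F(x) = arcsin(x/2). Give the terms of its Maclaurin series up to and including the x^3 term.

x^3/48 + x/2

[x^0] = 0;  [x^1] = 1/2;  [x^2] = 0;  [x^3] = 1/48.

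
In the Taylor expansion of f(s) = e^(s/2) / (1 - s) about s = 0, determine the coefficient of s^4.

211/128

Write out both Maclaurin series and multiply, keeping only the needed powers.
f(0) = 1
f′(0) = 3/2
f′′(0) = 13/4
f′′′(0) = 79/8
f^(4)(0) = 633/16
Then c_k = f^(k)(0)/k! gives each Taylor coefficient.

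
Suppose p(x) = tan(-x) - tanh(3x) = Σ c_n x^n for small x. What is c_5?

Add the two expansions coefficient-wise.

-488/15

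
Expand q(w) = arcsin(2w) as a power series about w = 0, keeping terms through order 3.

4*w^3/3 + 2*w

q(0) = 0
q′(0) = 2
q′′(0) = 0
q′′′(0) = 8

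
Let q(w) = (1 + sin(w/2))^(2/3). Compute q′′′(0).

Compose series: expand the inner function first, then feed it into the outer expansion.
From the series, [w^3] q = -5/648; multiply by 3! = 6 to get -5/108.

-5/108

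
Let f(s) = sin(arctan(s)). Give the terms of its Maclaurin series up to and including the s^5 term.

Compose series: expand the inner function first, then feed it into the outer expansion.
f(0) = 0
f′(0) = 1
f′′(0) = 0
f′′′(0) = -3
f^(4)(0) = 0
f^(5)(0) = 45

3*s^5/8 - s^3/2 + s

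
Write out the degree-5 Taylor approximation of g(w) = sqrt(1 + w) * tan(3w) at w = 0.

Write out both Maclaurin series and multiply, keeping only the needed powers.
g(0) = 0
g′(0) = 3
g′′(0) = 3
g′′′(0) = 207/4
g^(4)(0) = 225/2
g^(5)(0) = 59823/16
The Taylor polynomial is Σ g^(k)(0)/k! · w^k.

19941*w^5/640 + 75*w^4/16 + 69*w^3/8 + 3*w^2/2 + 3*w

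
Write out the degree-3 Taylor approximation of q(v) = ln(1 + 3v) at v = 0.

9*v^3 - 9*v^2/2 + 3*v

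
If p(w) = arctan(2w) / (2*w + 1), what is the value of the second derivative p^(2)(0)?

-8

Use 1/(1 - r) = Σ r^k on the denominator, then take the Cauchy product.
The coefficient of w^2 in the expansion is -4, so p′′(0) = 2! * (-4) = -8.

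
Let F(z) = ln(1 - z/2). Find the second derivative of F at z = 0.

-1/4

Use the known series and substitute for the argument.
The coefficient of z^2 in the expansion is -1/8, so F′′(0) = 2! * (-1/8) = -1/4.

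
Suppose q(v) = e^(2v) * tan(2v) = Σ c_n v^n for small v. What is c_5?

164/15

Multiply the two series term by term and collect like powers.
So c_5 = q^(5)(0)/5! = 164/15.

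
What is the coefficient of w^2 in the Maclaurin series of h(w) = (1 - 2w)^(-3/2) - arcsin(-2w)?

15/2

Combine the two series term by term.
[w^0] = 1;  [w^1] = 5;  [w^2] = 15/2.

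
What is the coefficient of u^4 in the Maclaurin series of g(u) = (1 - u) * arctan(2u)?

Shift and add copies of the series according to the polynomial's terms.
[u^0] = 0;  [u^1] = 2;  [u^2] = -2;  [u^3] = -8/3;  [u^4] = 8/3.

8/3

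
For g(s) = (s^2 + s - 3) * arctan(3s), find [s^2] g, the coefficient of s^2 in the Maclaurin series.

Distribute the polynomial across the series and collect like powers.
g(0) = 0
g′(0) = -9
g′′(0) = 6
So c_2 = g′′(0)/2! = 3.

3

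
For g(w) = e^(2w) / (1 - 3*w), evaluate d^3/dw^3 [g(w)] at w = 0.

Multiply the numerator's expansion by the denominator's geometric series.
The coefficient of w^3 in the expansion is 157/3, so g′′′(0) = 3! * (157/3) = 314.

314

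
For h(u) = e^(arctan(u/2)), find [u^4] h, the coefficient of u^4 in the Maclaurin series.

-7/384

Substitute the inner expansion into the outer series and collect powers.
h(0) = 1
h′(0) = 1/2
h′′(0) = 1/4
h′′′(0) = -1/8
h^(4)(0) = -7/16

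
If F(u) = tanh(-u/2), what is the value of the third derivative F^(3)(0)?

Differentiate repeatedly and evaluate at the center.
From the series, [u^3] F = 1/24; multiply by 3! = 6 to get 1/4.

1/4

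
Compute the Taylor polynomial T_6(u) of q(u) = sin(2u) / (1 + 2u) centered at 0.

Expand each factor separately, then convolve coefficients.

-808*u^6/15 + 404*u^5/15 - 40*u^4/3 + 20*u^3/3 - 4*u^2 + 2*u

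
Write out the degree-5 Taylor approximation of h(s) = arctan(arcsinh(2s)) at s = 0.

212*s^5/15 - 4*s^3 + 2*s

Compose series: expand the inner function first, then feed it into the outer expansion.
h(0) = 0
h′(0) = 2
h′′(0) = 0
h′′′(0) = -24
h^(4)(0) = 0
h^(5)(0) = 1696
Dividing each by k! gives the coefficients c_0, ..., c_5.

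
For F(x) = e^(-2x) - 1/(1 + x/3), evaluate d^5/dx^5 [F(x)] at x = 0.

Combine the two series term by term.
The coefficient of x^5 in the expansion is -319/1215, so F^(5)(0) = 5! * (-319/1215) = -2552/81.

-2552/81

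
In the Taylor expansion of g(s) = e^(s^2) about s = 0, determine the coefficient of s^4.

Apply the Taylor formula c_k = f^(k)(a)/k!.

1/2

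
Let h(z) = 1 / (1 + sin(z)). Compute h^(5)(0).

-61

Write 1/(1+u) = 1 - u + u^2 - u^3 + ... and substitute the series for u.
From the series, [z^5] h = -61/120; multiply by 5! = 120 to get -61.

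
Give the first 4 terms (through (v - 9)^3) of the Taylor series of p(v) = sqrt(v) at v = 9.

(v - 9)^3/3888 - (v - 9)^2/216 + (v - 9)/6 + 3

[(v - 9)^0] = 3;  [(v - 9)^1] = 1/6;  [(v - 9)^2] = -1/216;  [(v - 9)^3] = 1/3888.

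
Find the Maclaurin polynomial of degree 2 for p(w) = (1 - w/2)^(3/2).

p(0) = 1
p′(0) = -3/4
p′′(0) = 3/16
Then c_k = p^(k)(0)/k! gives each Taylor coefficient.

3*w^2/32 - 3*w/4 + 1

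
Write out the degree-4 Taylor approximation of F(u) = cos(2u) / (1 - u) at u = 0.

-u^4/3 - u^3 - u^2 + u + 1

Expand each factor separately, then convolve coefficients.
F(0) = 1
F′(0) = 1
F′′(0) = -2
F′′′(0) = -6
F^(4)(0) = -8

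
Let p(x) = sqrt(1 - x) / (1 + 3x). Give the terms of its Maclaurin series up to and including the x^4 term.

11971*x^4/128 - 499*x^3/16 + 83*x^2/8 - 7*x/2 + 1

Take the Cauchy product of the two expansions.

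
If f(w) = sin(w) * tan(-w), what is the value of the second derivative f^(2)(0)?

Expand each factor separately, then convolve coefficients.
From the series, [w^2] f = -1; multiply by 2! = 2 to get -2.

-2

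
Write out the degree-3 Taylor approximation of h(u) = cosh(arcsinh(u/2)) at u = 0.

u^2/8 + 1

Plug the Maclaurin series of the inner function into that of the outer and collect terms.
h(0) = 1
h′(0) = 0
h′′(0) = 1/4
h′′′(0) = 0
Then c_k = h^(k)(0)/k! gives each Taylor coefficient.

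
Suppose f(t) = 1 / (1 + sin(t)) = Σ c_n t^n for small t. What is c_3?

Write 1/(1+u) = 1 - u + u^2 - u^3 + ... and substitute the series for u.
[t^0] = 1;  [t^1] = -1;  [t^2] = 1;  [t^3] = -5/6.

-5/6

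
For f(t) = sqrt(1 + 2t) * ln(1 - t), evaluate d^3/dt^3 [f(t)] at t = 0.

-2

Write out both Maclaurin series and multiply, keeping only the needed powers.
The coefficient of t^3 in the expansion is -1/3, so f′′′(0) = 3! * (-1/3) = -2.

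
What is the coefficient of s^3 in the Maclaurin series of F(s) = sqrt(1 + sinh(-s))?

-7/48

Plug the Maclaurin series of the inner function into that of the outer and collect terms.
[s^0] = 1;  [s^1] = -1/2;  [s^2] = -1/8;  [s^3] = -7/48.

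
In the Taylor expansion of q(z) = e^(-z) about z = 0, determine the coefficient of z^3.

-1/6

Apply the Taylor formula c_k = f^(k)(a)/k!.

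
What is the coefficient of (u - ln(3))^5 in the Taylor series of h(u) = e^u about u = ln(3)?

Compute the successive derivatives at the expansion point and divide by k!.
h(ln(3)) = 3
h′(ln(3)) = 3
h′′(ln(3)) = 3
h′′′(ln(3)) = 3
h^(4)(ln(3)) = 3
h^(5)(ln(3)) = 3
So c_5 = h^(5)(ln(3))/5! = 1/40.

1/40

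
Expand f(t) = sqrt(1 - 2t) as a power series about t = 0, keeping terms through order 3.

-t^3/2 - t^2/2 - t + 1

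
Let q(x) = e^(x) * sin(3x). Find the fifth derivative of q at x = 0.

-12

Take the Cauchy product of the two expansions.
From the series, [x^5] q = -1/10; multiply by 5! = 120 to get -12.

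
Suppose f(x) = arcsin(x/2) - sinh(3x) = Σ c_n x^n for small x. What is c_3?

Combine the two series term by term.
f(0) = 0
f′(0) = -5/2
f′′(0) = 0
f′′′(0) = -215/8
Then c_k = f^(k)(0)/k! gives each Taylor coefficient.

-215/48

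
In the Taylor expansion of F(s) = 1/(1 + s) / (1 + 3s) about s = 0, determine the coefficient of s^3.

-40

Take the Cauchy product of the two expansions.
F(0) = 1
F′(0) = -4
F′′(0) = 26
F′′′(0) = -240
So c_3 = F′′′(0)/3! = -40.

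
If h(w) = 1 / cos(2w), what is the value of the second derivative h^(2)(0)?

Divide the numerator series by the denominator series (power-series long division).
The coefficient of w^2 in the expansion is 2, so h′′(0) = 2! * (2) = 4.

4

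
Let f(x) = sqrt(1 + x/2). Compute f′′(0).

-1/16

From the series, [x^2] f = -1/32; multiply by 2! = 2 to get -1/16.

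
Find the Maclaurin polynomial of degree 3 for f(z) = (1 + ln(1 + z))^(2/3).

31*z^3/81 - 4*z^2/9 + 2*z/3 + 1

Compose series: expand the inner function first, then feed it into the outer expansion.
f(0) = 1
f′(0) = 2/3
f′′(0) = -8/9
f′′′(0) = 62/27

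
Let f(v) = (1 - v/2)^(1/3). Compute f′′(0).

Compute the successive derivatives at the expansion point and divide by k!.
From the series, [v^2] f = -1/36; multiply by 2! = 2 to get -1/18.

-1/18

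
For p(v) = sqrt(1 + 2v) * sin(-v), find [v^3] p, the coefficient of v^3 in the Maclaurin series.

2/3

Take the Cauchy product of the two expansions.
So c_3 = p′′′(0)/3! = 2/3.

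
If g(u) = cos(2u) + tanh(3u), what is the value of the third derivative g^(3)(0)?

-54

Combine the two series term by term.
The coefficient of u^3 in the expansion is -9, so g′′′(0) = 3! * (-9) = -54.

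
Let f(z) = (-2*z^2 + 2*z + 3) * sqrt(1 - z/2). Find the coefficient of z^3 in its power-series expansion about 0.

53/128

Shift and add copies of the series according to the polynomial's terms.
f(0) = 3
f′(0) = 5/4
f′′(0) = -83/16
f′′′(0) = 159/64
So c_3 = f′′′(0)/3! = 53/128.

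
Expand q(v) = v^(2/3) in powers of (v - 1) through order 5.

Apply the Taylor formula c_k = f^(k)(a)/k!.
q(1) = 1
q′(1) = 2/3
q′′(1) = -2/9
q′′′(1) = 8/27
q^(4)(1) = -56/81
q^(5)(1) = 560/243

14*(v - 1)^5/729 - 7*(v - 1)^4/243 + 4*(v - 1)^3/81 - (v - 1)^2/9 + 2*(v - 1)/3 + 1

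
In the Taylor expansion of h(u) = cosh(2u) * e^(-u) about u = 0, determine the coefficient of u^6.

Expand each factor separately, then convolve coefficients.

73/144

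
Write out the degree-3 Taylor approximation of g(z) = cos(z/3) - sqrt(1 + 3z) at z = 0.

Combine the two series term by term.
g(0) = 0
g′(0) = -3/2
g′′(0) = 77/36
g′′′(0) = -81/8

-27*z^3/16 + 77*z^2/72 - 3*z/2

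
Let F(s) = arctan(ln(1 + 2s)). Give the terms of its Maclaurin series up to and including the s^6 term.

-8*s^6/3 - 88*s^5/15 + 4*s^4 - 2*s^2 + 2*s

Let u equal the inner series; expand the outer function in u and truncate.
F(0) = 0
F′(0) = 2
F′′(0) = -4
F′′′(0) = 0
F^(4)(0) = 96
F^(5)(0) = -704
F^(6)(0) = -1920
The Taylor polynomial is Σ F^(k)(0)/k! · s^k.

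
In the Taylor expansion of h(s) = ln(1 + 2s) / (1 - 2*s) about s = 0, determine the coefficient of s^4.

28/3

Expand 1/(denominator) as a geometric series and multiply by the numerator's series.
h(0) = 0
h′(0) = 2
h′′(0) = 4
h′′′(0) = 40
h^(4)(0) = 224
So c_4 = h^(4)(0)/4! = 28/3.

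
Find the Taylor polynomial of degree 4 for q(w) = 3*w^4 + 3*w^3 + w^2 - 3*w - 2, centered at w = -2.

3*(w + 2)^4 - 21*(w + 2)^3 + 55*(w + 2)^2 - 67*(w + 2) + 32

q(-2) = 32
q′(-2) = -67
q′′(-2) = 110
q′′′(-2) = -126
q^(4)(-2) = 72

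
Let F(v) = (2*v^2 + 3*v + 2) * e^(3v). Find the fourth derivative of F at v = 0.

702

Multiply each power in the prefactor through the base expansion.
The coefficient of v^4 in the expansion is 117/4, so F^(4)(0) = 4! * (117/4) = 702.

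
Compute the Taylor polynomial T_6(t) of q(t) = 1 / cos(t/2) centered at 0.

Invert the denominator's series and multiply.
[t^0] = 1;  [t^1] = 0;  [t^2] = 1/8;  [t^3] = 0;  [t^4] = 5/384;  [t^5] = 0;  [t^6] = 61/46080.

61*t^6/46080 + 5*t^4/384 + t^2/8 + 1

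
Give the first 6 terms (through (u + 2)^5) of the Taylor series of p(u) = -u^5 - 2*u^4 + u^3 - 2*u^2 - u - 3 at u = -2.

-(u + 2)^5 + 8*(u + 2)^4 - 23*(u + 2)^3 + 24*(u + 2)^2 + 3*(u + 2) - 17

Apply the Taylor formula c_k = f^(k)(a)/k!.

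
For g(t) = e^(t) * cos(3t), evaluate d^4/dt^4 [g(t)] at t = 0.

Multiply the two series term by term and collect like powers.
From the series, [t^4] g = 7/6; multiply by 4! = 24 to get 28.

28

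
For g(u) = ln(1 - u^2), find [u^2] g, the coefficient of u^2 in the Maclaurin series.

g(0) = 0
g′(0) = 0
g′′(0) = -2

-1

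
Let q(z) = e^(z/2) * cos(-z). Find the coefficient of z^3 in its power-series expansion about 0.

Write out both Maclaurin series and multiply, keeping only the needed powers.
[z^0] = 1;  [z^1] = 1/2;  [z^2] = -3/8;  [z^3] = -11/48.

-11/48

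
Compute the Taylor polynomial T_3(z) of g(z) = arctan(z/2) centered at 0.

-z^3/24 + z/2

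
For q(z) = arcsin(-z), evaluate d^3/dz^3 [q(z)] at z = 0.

-1

The coefficient of z^3 in the expansion is -1/6, so q′′′(0) = 3! * (-1/6) = -1.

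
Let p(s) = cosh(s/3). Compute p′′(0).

1/9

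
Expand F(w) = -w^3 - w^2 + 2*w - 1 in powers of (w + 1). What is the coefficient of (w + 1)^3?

-1

F(-1) = -3
F′(-1) = 1
F′′(-1) = 4
F′′′(-1) = -6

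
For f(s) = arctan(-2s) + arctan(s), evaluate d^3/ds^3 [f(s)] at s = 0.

14

Combine the two series term by term.
The coefficient of s^3 in the expansion is 7/3, so f′′′(0) = 3! * (7/3) = 14.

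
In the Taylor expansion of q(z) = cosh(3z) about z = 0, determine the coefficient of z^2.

Compute the successive derivatives at the expansion point and divide by k!.
q(0) = 1
q′(0) = 0
q′′(0) = 9
So c_2 = q′′(0)/2! = 9/2.

9/2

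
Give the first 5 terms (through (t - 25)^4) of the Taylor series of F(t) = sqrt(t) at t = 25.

[(t - 25)^0] = 5;  [(t - 25)^1] = 1/10;  [(t - 25)^2] = -1/1000;  [(t - 25)^3] = 1/50000;  [(t - 25)^4] = -1/2000000.

-(t - 25)^4/2000000 + (t - 25)^3/50000 - (t - 25)^2/1000 + (t - 25)/10 + 5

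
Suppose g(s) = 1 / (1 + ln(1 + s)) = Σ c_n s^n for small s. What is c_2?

3/2

Expand as Σ (-1)^k u^k with u equal to the inner function's series.
g(0) = 1
g′(0) = -1
g′′(0) = 3
The Taylor polynomial is Σ g^(k)(0)/k! · s^k.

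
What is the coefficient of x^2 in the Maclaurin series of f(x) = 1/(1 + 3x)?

9

c_2 = f′′(0)/2! = 9.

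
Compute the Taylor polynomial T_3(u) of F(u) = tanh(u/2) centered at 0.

-u^3/24 + u/2

[u^0] = 0;  [u^1] = 1/2;  [u^2] = 0;  [u^3] = -1/24.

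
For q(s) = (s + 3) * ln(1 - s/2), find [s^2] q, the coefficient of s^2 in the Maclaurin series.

-7/8

Distribute the polynomial across the series and collect like powers.
q(0) = 0
q′(0) = -3/2
q′′(0) = -7/4
Dividing each by k! gives the coefficients c_0, ..., c_2.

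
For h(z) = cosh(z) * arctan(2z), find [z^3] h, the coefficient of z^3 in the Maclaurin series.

Write out both Maclaurin series and multiply, keeping only the needed powers.
h(0) = 0
h′(0) = 2
h′′(0) = 0
h′′′(0) = -10
So c_3 = h′′′(0)/3! = -5/3.

-5/3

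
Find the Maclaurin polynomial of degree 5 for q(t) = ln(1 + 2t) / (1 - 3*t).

632*t^5/5 + 40*t^4 + 44*t^3/3 + 4*t^2 + 2*t

Use 1/(1 - r) = Σ r^k on the denominator, then take the Cauchy product.
q(0) = 0
q′(0) = 2
q′′(0) = 8
q′′′(0) = 88
q^(4)(0) = 960
q^(5)(0) = 15168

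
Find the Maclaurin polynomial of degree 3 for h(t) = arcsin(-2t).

Use the known series and substitute for the argument.
[t^0] = 0;  [t^1] = -2;  [t^2] = 0;  [t^3] = -4/3.

-4*t^3/3 - 2*t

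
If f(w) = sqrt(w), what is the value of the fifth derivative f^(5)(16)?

105/8388608

Use the known series and substitute for the argument.
The coefficient of (w - 16)^5 in the expansion is 7/67108864, so f^(5)(16) = 5! * (7/67108864) = 105/8388608.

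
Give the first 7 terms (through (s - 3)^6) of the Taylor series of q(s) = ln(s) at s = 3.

q(3) = ln(3)
q′(3) = 1/3
q′′(3) = -1/9
q′′′(3) = 2/27
q^(4)(3) = -2/27
q^(5)(3) = 8/81
q^(6)(3) = -40/243

-(s - 3)^6/4374 + (s - 3)^5/1215 - (s - 3)^4/324 + (s - 3)^3/81 - (s - 3)^2/18 + (s - 3)/3 + ln(3)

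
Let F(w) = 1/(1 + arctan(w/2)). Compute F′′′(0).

Plug the Maclaurin series of the inner function into that of the outer and collect terms.
The coefficient of w^3 in the expansion is -1/12, so F′′′(0) = 3! * (-1/12) = -1/2.

-1/2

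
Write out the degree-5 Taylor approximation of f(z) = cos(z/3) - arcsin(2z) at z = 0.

Expand each term separately and add.
f(0) = 1
f′(0) = -2
f′′(0) = -1/9
f′′′(0) = -8
f^(4)(0) = 1/81
f^(5)(0) = -288
Then c_k = f^(k)(0)/k! gives each Taylor coefficient.

-12*z^5/5 + z^4/1944 - 4*z^3/3 - z^2/18 - 2*z + 1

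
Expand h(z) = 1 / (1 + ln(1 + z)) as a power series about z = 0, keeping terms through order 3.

-7*z^3/3 + 3*z^2/2 - z + 1

Write 1/(1+u) = 1 - u + u^2 - u^3 + ... and substitute the series for u.
h(0) = 1
h′(0) = -1
h′′(0) = 3
h′′′(0) = -14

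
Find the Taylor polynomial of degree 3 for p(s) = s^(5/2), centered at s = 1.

5*(s - 1)^3/16 + 15*(s - 1)^2/8 + 5*(s - 1)/2 + 1

p(1) = 1
p′(1) = 5/2
p′′(1) = 15/4
p′′′(1) = 15/8
Then c_k = p^(k)(1)/k! gives each Taylor coefficient.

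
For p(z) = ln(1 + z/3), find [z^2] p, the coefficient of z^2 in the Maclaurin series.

Apply the Taylor formula c_k = f^(k)(a)/k!.
p(0) = 0
p′(0) = 1/3
p′′(0) = -1/9
Dividing each by k! gives the coefficients c_0, ..., c_2.

-1/18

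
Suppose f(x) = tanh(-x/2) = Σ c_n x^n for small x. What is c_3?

f(0) = 0
f′(0) = -1/2
f′′(0) = 0
f′′′(0) = 1/4
Then c_k = f^(k)(0)/k! gives each Taylor coefficient.

1/24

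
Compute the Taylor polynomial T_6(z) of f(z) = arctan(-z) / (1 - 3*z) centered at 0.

-1173*z^6/5 - 391*z^5/5 - 26*z^4 - 26*z^3/3 - 3*z^2 - z

Multiply the numerator's expansion by the denominator's geometric series.
f(0) = 0
f′(0) = -1
f′′(0) = -6
f′′′(0) = -52
f^(4)(0) = -624
f^(5)(0) = -9384
f^(6)(0) = -168912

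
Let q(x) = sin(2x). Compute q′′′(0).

-8

The coefficient of x^3 in the expansion is -4/3, so q′′′(0) = 3! * (-4/3) = -8.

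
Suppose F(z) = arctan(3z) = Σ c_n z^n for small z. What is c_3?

-9

F(0) = 0
F′(0) = 3
F′′(0) = 0
F′′′(0) = -54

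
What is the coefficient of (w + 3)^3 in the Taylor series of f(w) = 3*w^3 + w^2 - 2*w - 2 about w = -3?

Apply the Taylor formula c_k = f^(k)(a)/k!.
[(w + 3)^0] = -68;  [(w + 3)^1] = 73;  [(w + 3)^2] = -26;  [(w + 3)^3] = 3.
So c_3 = f′′′(-3)/3! = 3.

3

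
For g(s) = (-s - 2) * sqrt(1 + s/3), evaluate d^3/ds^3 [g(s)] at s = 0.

1/18

Multiply each power in the prefactor through the base expansion.
The coefficient of s^3 in the expansion is 1/108, so g′′′(0) = 3! * (1/108) = 1/18.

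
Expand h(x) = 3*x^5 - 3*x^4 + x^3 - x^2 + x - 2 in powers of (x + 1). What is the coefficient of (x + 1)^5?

h(-1) = -11
h′(-1) = 33
h′′(-1) = -104
h′′′(-1) = 258
h^(4)(-1) = -432
h^(5)(-1) = 360
Then c_k = h^(k)(-1)/k! gives each Taylor coefficient.

3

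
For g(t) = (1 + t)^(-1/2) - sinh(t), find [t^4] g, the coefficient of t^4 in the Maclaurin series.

35/128

Expand each term separately and add.
g(0) = 1
g′(0) = -3/2
g′′(0) = 3/4
g′′′(0) = -23/8
g^(4)(0) = 105/16
So c_4 = g^(4)(0)/4! = 35/128.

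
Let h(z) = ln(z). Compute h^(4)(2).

The coefficient of (z - 2)^4 in the expansion is -1/64, so h^(4)(2) = 4! * (-1/64) = -3/8.

-3/8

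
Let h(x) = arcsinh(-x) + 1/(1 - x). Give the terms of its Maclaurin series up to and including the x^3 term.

Add the two expansions coefficient-wise.
h(0) = 1
h′(0) = 0
h′′(0) = 2
h′′′(0) = 7

7*x^3/6 + x^2 + 1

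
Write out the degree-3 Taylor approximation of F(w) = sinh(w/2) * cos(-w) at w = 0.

-11*w^3/48 + w/2

Write out both Maclaurin series and multiply, keeping only the needed powers.
[w^0] = 0;  [w^1] = 1/2;  [w^2] = 0;  [w^3] = -11/48.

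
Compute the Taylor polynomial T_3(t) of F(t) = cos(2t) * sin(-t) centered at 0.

13*t^3/6 - t

Expand each factor separately, then convolve coefficients.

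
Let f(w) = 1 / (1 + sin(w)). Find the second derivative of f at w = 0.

Expand as Σ (-1)^k u^k with u equal to the inner function's series.
From the series, [w^2] f = 1; multiply by 2! = 2 to get 2.

2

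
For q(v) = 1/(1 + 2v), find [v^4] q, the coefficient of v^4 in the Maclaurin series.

Compute the successive derivatives at the expansion point and divide by k!.
So c_4 = q^(4)(0)/4! = 16.

16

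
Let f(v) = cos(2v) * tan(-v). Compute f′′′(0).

Take the Cauchy product of the two expansions.
From the series, [v^3] f = 5/3; multiply by 3! = 6 to get 10.

10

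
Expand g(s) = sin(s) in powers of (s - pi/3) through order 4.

sqrt(3)*(s - pi/3)^4/48 - (s - pi/3)^3/12 - sqrt(3)*(s - pi/3)^2/4 + (s - pi/3)/2 + sqrt(3)/2

[(s - pi/3)^0] = sqrt(3)/2;  [(s - pi/3)^1] = 1/2;  [(s - pi/3)^2] = -sqrt(3)/4;  [(s - pi/3)^3] = -1/12;  [(s - pi/3)^4] = sqrt(3)/48.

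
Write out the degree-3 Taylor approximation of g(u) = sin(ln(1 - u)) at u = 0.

-u^3/6 - u^2/2 - u

Let u equal the inner series; expand the outer function in u and truncate.
g(0) = 0
g′(0) = -1
g′′(0) = -1
g′′′(0) = -1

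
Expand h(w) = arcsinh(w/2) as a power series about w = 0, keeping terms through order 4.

Use the known series and substitute for the argument.
h(0) = 0
h′(0) = 1/2
h′′(0) = 0
h′′′(0) = -1/8
h^(4)(0) = 0
Dividing each by k! gives the coefficients c_0, ..., c_4.

-w^3/48 + w/2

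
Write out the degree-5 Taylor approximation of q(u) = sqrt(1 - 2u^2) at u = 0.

-u^4/2 - u^2 + 1

q(0) = 1
q′(0) = 0
q′′(0) = -2
q′′′(0) = 0
q^(4)(0) = -12
q^(5)(0) = 0
The Taylor polynomial is Σ q^(k)(0)/k! · u^k.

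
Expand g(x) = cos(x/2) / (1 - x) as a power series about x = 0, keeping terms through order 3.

7*x^3/8 + 7*x^2/8 + x + 1

Expand each factor separately, then convolve coefficients.
[x^0] = 1;  [x^1] = 1;  [x^2] = 7/8;  [x^3] = 7/8.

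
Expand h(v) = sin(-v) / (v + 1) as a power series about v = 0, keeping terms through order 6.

101*v^6/120 - 101*v^5/120 + 5*v^4/6 - 5*v^3/6 + v^2 - v

Expand 1/(denominator) as a geometric series and multiply by the numerator's series.
h(0) = 0
h′(0) = -1
h′′(0) = 2
h′′′(0) = -5
h^(4)(0) = 20
h^(5)(0) = -101
h^(6)(0) = 606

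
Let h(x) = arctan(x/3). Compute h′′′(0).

-2/27

From the series, [x^3] h = -1/81; multiply by 3! = 6 to get -2/27.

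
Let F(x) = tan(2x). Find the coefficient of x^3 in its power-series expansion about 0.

8/3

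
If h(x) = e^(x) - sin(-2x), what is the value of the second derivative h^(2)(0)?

Expand each term separately and add.
From the series, [x^2] h = 1/2; multiply by 2! = 2 to get 1.

1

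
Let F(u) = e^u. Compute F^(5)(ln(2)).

From the series, [(u - ln(2))^5] F = 1/60; multiply by 5! = 120 to get 2.

2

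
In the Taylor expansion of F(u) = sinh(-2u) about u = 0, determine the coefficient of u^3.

-4/3

Use the known series and substitute for the argument.
[u^0] = 0;  [u^1] = -2;  [u^2] = 0;  [u^3] = -4/3.
So c_3 = F′′′(0)/3! = -4/3.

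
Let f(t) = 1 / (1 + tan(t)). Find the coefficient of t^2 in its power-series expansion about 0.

1

Expand as Σ (-1)^k u^k with u equal to the inner function's series.
[t^0] = 1;  [t^1] = -1;  [t^2] = 1.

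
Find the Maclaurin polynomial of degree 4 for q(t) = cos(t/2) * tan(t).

Write out both Maclaurin series and multiply, keeping only the needed powers.

5*t^3/24 + t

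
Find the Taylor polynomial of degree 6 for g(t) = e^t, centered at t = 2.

(t - 2)^6*e^(2)/720 + (t - 2)^5*e^(2)/120 + (t - 2)^4*e^(2)/24 + (t - 2)^3*e^(2)/6 + (t - 2)^2*e^(2)/2 + (t - 2)*e^(2) + e^(2)

Compute the successive derivatives at the expansion point and divide by k!.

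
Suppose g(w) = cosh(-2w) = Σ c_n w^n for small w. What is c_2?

2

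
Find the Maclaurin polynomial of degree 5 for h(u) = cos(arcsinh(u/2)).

5*u^4/384 - u^2/8 + 1

Substitute the inner expansion into the outer series and collect powers.
h(0) = 1
h′(0) = 0
h′′(0) = -1/4
h′′′(0) = 0
h^(4)(0) = 5/16
h^(5)(0) = 0
The Taylor polynomial is Σ h^(k)(0)/k! · u^k.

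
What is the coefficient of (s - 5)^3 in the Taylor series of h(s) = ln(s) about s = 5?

1/375

[(s - 5)^0] = ln(5);  [(s - 5)^1] = 1/5;  [(s - 5)^2] = -1/50;  [(s - 5)^3] = 1/375.
So c_3 = h′′′(5)/3! = 1/375.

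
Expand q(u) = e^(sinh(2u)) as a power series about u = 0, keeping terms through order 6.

148*u^6/45 + 16*u^5/5 + 10*u^4/3 + 8*u^3/3 + 2*u^2 + 2*u + 1

Compose series: expand the inner function first, then feed it into the outer expansion.
[u^0] = 1;  [u^1] = 2;  [u^2] = 2;  [u^3] = 8/3;  [u^4] = 10/3;  [u^5] = 16/5;  [u^6] = 148/45.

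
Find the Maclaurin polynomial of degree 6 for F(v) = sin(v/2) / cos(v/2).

v^5/240 + v^3/24 + v/2

Invert the denominator's series and multiply.
F(0) = 0
F′(0) = 1/2
F′′(0) = 0
F′′′(0) = 1/4
F^(4)(0) = 0
F^(5)(0) = 1/2
F^(6)(0) = 0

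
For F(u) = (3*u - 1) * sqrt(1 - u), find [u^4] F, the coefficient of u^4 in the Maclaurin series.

Multiply each power in the prefactor through the base expansion.
F(0) = -1
F′(0) = 7/2
F′′(0) = -11/4
F′′′(0) = -15/8
F^(4)(0) = -57/16
Then c_k = F^(k)(0)/k! gives each Taylor coefficient.

-19/128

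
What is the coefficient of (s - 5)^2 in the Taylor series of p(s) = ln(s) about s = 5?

-1/50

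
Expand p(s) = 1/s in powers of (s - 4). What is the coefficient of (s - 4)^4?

1/1024

Apply the Taylor formula c_k = f^(k)(a)/k!.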